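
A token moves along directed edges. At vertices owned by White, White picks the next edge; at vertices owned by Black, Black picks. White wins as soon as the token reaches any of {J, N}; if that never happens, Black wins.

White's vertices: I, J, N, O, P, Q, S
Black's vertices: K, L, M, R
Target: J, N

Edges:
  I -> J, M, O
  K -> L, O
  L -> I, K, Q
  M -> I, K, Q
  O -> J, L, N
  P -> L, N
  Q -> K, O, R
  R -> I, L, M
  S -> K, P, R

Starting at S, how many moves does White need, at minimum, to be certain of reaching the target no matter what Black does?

A0 = {J, N}
A1: add {I, O, P} — I (White) has I→J; O (White) has O→J; P (White) has P→N.
A2: add {Q, S} — Q (White) has Q→O; S (White) has S→P.
A3 = A2; e.g. K (Black) can still go to L. Fixed point.
S enters the attractor at level 2, so White can force the target in 2 moves from there.

2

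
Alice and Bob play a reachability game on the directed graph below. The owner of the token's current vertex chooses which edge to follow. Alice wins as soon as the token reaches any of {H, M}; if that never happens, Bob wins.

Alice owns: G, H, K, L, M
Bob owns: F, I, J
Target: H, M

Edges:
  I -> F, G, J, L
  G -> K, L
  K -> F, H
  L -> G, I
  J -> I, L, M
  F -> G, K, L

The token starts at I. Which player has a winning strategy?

Bob

A0 = {H, M}
A1: add {K} — K (Alice) has K→H.
A2: add {G} — G (Alice) has G→K.
A3: add {L} — L (Alice) has L→G.
A4: add {F} — F (Bob): all of {G, K, L} already in.
A5 = A4; e.g. I (Bob) can still go to J. Fixed point.
I never enters the attractor, so Bob can avoid the target forever.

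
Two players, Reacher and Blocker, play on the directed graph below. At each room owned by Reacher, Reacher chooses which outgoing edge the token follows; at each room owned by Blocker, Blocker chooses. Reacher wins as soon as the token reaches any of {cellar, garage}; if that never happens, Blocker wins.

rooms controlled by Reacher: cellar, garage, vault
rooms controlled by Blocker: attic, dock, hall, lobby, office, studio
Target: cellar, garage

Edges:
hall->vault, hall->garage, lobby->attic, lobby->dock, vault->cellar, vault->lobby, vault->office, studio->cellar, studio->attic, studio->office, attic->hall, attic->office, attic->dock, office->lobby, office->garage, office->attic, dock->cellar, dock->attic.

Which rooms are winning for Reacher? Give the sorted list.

cellar, garage, hall, vault

A0 = {cellar, garage}
A1: add {vault} — vault (Reacher) has vault→cellar.
A2: add {hall} — hall (Blocker): all of {vault, garage} already in.
A3 = A2; e.g. lobby (Blocker) can still go to attic. Fixed point.
Reacher's winning region = {cellar, garage, hall, vault}.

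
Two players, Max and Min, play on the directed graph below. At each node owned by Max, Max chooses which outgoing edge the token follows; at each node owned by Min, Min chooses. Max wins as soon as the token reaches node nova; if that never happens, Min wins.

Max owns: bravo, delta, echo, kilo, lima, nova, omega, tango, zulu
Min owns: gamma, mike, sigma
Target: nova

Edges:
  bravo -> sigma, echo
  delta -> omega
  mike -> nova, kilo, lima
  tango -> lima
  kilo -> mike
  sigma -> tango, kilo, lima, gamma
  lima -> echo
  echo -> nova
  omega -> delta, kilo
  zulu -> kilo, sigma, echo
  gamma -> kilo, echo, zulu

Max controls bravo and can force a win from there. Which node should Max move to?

echo

A0 = {nova}
A1: add {echo} — echo (Max) has echo→nova.
A2: add {bravo, lima, zulu} — bravo (Max) has bravo→echo; lima (Max) has lima→echo; zulu (Max) has zulu→echo.
A3: add {tango} — tango (Max) has tango→lima.
A4 = A3; e.g. delta (Max) has no edge into A3. Fixed point.
From bravo, successor echo is in the attractor (rank 1); the other successor sigma is not.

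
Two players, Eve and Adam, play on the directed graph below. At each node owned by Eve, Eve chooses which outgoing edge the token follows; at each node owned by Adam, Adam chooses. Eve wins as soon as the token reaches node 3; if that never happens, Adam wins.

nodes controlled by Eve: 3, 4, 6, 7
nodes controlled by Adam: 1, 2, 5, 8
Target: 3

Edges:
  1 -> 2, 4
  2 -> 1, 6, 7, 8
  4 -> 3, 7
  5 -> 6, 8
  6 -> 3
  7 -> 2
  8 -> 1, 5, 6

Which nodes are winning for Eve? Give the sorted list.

3, 4, 6

A0 = {3}
A1: add {4, 6} — 4 (Eve) has 4→3; 6 (Eve) has 6→3.
A2 = A1; e.g. 1 (Adam) can still go to 2. Fixed point.
Eve's winning region = {3, 4, 6}.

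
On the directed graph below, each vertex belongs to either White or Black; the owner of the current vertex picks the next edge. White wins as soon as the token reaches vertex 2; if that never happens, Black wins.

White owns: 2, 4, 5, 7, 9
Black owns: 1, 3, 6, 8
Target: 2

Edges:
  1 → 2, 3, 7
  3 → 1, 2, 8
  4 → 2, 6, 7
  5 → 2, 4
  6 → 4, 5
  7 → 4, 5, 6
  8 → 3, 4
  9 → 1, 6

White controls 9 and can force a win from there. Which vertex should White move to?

6

A0 = {2}
A1: add {4, 5} — 4 (White) has 4→2; 5 (White) has 5→2.
A2: add {6, 7} — 6 (Black): all of {4, 5} already in; 7 (White) has 7→4.
A3: add {9} — 9 (White) has 9→6.
A4 = A3; e.g. 1 (Black) can still go to 3. Fixed point.
From 9, successor 6 is in the attractor (rank 2); the other successor 1 is not.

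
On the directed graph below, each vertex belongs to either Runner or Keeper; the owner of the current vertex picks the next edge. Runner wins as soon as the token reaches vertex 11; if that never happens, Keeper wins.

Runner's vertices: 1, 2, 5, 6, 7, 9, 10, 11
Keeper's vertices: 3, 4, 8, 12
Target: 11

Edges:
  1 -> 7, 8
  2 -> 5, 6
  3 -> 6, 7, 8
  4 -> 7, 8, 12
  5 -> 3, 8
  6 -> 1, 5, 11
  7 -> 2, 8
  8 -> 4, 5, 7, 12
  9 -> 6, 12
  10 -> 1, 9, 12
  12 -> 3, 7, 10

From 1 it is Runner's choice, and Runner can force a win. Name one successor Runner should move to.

A0 = {11}
A1: add {6} — 6 (Runner) has 6→11.
A2: add {2, 9} — 2 (Runner) has 2→6; 9 (Runner) has 9→6.
A3: add {7, 10} — 7 (Runner) has 7→2; 10 (Runner) has 10→9.
A4: add {1} — 1 (Runner) has 1→7.
A5 = A4; e.g. 3 (Keeper) can still go to 8. Fixed point.
From 1, successor 7 is in the attractor (rank 3); the other successor 8 is not.

7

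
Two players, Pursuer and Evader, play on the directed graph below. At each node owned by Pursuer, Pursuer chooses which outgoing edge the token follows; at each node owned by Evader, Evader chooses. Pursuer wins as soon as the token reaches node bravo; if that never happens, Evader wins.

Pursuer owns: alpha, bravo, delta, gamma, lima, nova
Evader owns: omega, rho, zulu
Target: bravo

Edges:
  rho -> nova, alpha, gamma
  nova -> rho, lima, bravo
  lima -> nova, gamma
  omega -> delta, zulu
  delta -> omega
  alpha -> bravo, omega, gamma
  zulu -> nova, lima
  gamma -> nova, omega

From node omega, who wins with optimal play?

Evader

A0 = {bravo}
A1: add {alpha, nova} — nova (Pursuer) has nova→bravo; alpha (Pursuer) has alpha→bravo.
A2: add {gamma, lima} — lima (Pursuer) has lima→nova; gamma (Pursuer) has gamma→nova.
A3: add {rho, zulu} — rho (Evader): all of {nova, alpha, gamma} already in; zulu (Evader): all of {nova, lima} already in.
A4 = A3; e.g. omega (Evader) can still go to delta. Fixed point.
omega never enters the attractor, so Evader can avoid the target forever.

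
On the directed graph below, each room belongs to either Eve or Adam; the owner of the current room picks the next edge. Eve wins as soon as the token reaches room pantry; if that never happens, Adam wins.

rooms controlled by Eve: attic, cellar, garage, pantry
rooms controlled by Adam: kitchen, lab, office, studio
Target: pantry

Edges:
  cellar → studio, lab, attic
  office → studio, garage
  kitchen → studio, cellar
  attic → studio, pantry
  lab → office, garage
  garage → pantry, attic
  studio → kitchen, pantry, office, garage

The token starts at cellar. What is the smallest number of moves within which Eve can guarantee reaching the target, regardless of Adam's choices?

A0 = {pantry}
A1: add {attic, garage} — attic (Eve) has attic→pantry; garage (Eve) has garage→pantry.
A2: add {cellar} — cellar (Eve) has cellar→attic.
A3 = A2; e.g. studio (Adam) can still go to kitchen. Fixed point.
cellar enters the attractor at level 2, so Eve can force the target in 2 moves from there.

2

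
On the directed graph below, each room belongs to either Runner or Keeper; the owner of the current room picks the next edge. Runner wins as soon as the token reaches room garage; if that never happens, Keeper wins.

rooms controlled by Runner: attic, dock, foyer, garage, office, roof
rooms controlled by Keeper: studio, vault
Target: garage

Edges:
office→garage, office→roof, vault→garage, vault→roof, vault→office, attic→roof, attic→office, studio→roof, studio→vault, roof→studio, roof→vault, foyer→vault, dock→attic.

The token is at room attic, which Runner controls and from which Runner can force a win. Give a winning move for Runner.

A0 = {garage}
A1: add {office} — office (Runner) has office→garage.
A2: add {attic} — attic (Runner) has attic→office.
A3: add {dock} — dock (Runner) has dock→attic.
A4 = A3; e.g. studio (Keeper) can still go to roof. Fixed point.
From attic, successor office is in the attractor (rank 1); the other successor roof is not.

office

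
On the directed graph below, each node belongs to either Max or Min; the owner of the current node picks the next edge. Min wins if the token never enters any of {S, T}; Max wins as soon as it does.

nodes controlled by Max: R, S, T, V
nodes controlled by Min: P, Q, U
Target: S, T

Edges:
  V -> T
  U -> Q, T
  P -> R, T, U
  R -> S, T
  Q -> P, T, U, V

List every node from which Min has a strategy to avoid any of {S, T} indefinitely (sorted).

P, Q, U

A0 = {S, T}
A1: add {R, V} — R (Max) has R→S; V (Max) has V→T.
A2 = A1; e.g. P (Min) can still go to U. Fixed point.
Max's attractor = {R, S, T, V}; Min avoids the target exactly from the complement.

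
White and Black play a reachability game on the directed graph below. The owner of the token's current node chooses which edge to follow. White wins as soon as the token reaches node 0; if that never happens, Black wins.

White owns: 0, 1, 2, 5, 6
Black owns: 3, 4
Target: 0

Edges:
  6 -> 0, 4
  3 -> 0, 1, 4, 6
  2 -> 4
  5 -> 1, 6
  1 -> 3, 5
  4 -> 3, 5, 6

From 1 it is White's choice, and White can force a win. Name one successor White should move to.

5

A0 = {0}
A1: add {6} — 6 (White) has 6→0.
A2: add {5} — 5 (White) has 5→6.
A3: add {1} — 1 (White) has 1→5.
A4 = A3; e.g. 2 (White) has no edge into A3. Fixed point.
From 1, successor 5 is in the attractor (rank 2); the other successor 3 is not.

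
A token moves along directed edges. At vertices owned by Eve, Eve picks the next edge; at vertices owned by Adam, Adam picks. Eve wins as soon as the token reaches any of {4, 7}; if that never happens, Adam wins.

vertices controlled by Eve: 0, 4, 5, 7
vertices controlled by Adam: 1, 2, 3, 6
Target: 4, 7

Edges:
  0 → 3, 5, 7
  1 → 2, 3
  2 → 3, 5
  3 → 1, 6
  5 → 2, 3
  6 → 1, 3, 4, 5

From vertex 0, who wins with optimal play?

A0 = {4, 7}
A1: add {0} — 0 (Eve) has 0→7.
A2 = A1; e.g. 1 (Adam) can still go to 2. Fixed point.
0 ∈ A1, so Eve can force the target.

Eve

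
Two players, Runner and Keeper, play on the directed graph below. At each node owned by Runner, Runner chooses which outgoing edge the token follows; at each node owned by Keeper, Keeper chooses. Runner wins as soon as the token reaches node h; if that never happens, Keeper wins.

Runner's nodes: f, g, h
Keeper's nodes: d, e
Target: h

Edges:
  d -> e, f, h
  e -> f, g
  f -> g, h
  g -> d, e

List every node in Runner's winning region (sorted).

A0 = {h}
A1: add {f} — f (Runner) has f→h.
A2 = A1; e.g. d (Keeper) can still go to e. Fixed point.
Runner's winning region = {f, h}.

f, h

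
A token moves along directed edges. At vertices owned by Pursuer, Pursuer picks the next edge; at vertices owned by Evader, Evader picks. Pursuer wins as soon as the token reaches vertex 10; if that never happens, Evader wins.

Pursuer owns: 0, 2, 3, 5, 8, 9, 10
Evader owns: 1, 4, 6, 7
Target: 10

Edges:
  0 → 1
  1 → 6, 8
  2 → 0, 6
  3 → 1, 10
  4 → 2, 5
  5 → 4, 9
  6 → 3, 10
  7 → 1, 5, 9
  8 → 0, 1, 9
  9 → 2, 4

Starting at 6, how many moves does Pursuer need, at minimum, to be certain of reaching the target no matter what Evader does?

A0 = {10}
A1: add {3} — 3 (Pursuer) has 3→10.
A2: add {6} — 6 (Evader): all of {3, 10} already in.
6 enters the attractor at level 2, so Pursuer can force the target in 2 moves from there.

2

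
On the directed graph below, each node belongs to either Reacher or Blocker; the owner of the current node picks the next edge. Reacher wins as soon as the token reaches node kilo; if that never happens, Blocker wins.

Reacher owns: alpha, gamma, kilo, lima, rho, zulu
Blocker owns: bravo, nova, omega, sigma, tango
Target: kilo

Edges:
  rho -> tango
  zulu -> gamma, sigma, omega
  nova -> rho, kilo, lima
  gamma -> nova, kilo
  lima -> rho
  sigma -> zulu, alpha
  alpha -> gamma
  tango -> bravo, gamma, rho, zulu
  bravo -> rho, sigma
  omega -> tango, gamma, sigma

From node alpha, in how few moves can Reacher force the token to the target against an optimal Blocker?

2

A0 = {kilo}
A1: add {gamma} — gamma (Reacher) has gamma→kilo.
A2: add {alpha, zulu} — zulu (Reacher) has zulu→gamma; alpha (Reacher) has alpha→gamma.
alpha enters the attractor at level 2, so Reacher can force the target in 2 moves from there.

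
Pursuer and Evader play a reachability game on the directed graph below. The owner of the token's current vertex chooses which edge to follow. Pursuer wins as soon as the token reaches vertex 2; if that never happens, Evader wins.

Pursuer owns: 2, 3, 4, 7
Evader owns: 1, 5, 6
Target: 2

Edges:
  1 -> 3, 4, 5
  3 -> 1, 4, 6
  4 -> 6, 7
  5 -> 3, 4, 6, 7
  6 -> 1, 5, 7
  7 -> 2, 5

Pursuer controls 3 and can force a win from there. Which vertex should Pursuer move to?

A0 = {2}
A1: add {7} — 7 (Pursuer) has 7→2.
A2: add {4} — 4 (Pursuer) has 4→7.
A3: add {3} — 3 (Pursuer) has 3→4.
A4 = A3; e.g. 1 (Evader) can still go to 5. Fixed point.
From 3, successor 4 is in the attractor (rank 2); the other successors 1, 6 are not.

4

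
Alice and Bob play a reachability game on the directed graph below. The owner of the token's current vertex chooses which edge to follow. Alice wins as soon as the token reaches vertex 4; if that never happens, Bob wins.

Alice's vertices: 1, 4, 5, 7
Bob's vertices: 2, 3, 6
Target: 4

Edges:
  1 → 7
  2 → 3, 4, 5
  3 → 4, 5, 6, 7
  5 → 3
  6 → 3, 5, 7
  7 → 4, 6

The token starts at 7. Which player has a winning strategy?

A0 = {4}
A1: add {7} — 7 (Alice) has 7→4.
7 ∈ A1, so Alice can force the target.

Alice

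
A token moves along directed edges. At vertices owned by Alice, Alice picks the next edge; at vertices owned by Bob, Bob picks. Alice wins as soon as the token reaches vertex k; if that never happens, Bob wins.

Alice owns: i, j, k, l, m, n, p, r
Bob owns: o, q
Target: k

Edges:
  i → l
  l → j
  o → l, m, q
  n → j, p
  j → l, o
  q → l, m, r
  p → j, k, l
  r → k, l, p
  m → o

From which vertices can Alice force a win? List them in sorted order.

A0 = {k}
A1: add {p, r} — p (Alice) has p→k; r (Alice) has r→k.
A2: add {n} — n (Alice) has n→p.
A3 = A2; e.g. i (Alice) has no edge into A2. Fixed point.
Alice's winning region = {k, n, p, r}.

k, n, p, r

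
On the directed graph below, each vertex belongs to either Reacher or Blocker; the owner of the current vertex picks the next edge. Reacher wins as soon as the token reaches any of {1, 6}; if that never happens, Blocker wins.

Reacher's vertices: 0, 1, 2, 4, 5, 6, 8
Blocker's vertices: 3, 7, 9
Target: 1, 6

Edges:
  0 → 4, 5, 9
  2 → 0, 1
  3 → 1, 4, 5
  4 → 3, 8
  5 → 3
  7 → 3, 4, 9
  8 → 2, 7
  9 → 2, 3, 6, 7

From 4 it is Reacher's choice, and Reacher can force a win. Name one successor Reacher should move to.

A0 = {1, 6}
A1: add {2} — 2 (Reacher) has 2→1.
A2: add {8} — 8 (Reacher) has 8→2.
A3: add {4} — 4 (Reacher) has 4→8.
A4: add {0} — 0 (Reacher) has 0→4.
A5 = A4; e.g. 3 (Blocker) can still go to 5. Fixed point.
From 4, successor 8 is in the attractor (rank 2); the other successor 3 is not.

8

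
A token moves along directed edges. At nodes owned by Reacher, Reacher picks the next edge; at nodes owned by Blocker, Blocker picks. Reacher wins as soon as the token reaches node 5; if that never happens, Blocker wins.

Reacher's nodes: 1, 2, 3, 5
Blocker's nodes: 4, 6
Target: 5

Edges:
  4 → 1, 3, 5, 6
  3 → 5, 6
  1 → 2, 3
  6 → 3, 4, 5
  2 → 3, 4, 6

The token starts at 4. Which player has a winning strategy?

Blocker

A0 = {5}
A1: add {3} — 3 (Reacher) has 3→5.
A2: add {1, 2} — 1 (Reacher) has 1→3; 2 (Reacher) has 2→3.
A3 = A2; e.g. 4 (Blocker) can still go to 6. Fixed point.
4 never enters the attractor, so Blocker can avoid the target forever.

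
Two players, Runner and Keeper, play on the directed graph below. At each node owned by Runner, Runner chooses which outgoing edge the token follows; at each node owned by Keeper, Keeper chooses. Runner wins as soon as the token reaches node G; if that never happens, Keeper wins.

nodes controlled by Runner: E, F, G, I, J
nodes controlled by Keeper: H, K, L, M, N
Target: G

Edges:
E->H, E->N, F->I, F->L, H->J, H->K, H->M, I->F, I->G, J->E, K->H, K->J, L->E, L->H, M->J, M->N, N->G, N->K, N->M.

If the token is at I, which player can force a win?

Runner

A0 = {G}
A1: add {I} — I (Runner) has I→G.
I ∈ A1, so Runner can force the target.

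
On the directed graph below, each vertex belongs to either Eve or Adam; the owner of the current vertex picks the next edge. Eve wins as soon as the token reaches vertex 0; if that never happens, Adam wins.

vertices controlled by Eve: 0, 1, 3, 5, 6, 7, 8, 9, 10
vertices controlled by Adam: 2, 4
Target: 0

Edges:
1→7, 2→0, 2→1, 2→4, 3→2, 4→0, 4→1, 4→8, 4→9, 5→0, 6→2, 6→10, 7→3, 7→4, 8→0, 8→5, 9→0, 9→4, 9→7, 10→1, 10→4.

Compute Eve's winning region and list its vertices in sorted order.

A0 = {0}
A1: add {5, 8, 9} — 5 (Eve) has 5→0; 8 (Eve) has 8→0; 9 (Eve) has 9→0.
A2 = A1; e.g. 1 (Eve) has no edge into A1. Fixed point.
Eve's winning region = {0, 5, 8, 9}.

0, 5, 8, 9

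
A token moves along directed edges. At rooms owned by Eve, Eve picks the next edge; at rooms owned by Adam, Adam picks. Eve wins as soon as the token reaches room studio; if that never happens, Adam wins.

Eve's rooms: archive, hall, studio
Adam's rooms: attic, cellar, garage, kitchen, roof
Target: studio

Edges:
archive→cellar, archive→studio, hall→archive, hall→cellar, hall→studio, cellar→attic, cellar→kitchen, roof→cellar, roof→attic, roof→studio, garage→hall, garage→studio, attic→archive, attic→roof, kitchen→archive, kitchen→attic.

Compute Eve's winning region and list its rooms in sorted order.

A0 = {studio}
A1: add {archive, hall} — archive (Eve) has archive→studio; hall (Eve) has hall→studio.
A2: add {garage} — garage (Adam): all of {hall, studio} already in.
A3 = A2; e.g. cellar (Adam) can still go to attic. Fixed point.
Eve's winning region = {archive, garage, hall, studio}.

archive, garage, hall, studio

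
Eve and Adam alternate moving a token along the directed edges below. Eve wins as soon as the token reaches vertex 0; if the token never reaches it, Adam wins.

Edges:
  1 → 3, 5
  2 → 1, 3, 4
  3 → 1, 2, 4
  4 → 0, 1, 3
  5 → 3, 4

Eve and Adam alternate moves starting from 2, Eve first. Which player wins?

Adam

Track states (vertex, player-to-move).
A0 = {(0,Eve), (0,Adam)}
A1: add {(4,Eve)}.
A2 = A1; e.g. (1,Eve) stays out. (2,Eve) never enters ⇒ Adam avoids the target.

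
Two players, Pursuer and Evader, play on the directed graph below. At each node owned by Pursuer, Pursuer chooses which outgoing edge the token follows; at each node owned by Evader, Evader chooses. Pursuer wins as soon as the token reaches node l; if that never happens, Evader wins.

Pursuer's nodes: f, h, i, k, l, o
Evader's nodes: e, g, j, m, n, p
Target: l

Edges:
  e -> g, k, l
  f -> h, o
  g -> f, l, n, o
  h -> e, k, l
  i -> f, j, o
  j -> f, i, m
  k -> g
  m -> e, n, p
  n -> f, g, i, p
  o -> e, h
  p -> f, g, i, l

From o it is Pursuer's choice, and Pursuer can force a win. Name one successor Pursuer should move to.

h

A0 = {l}
A1: add {h} — h (Pursuer) has h→l.
A2: add {f, o} — f (Pursuer) has f→h; o (Pursuer) has o→h.
A3: add {i} — i (Pursuer) has i→f.
A4 = A3; e.g. e (Evader) can still go to g. Fixed point.
From o, successor h is in the attractor (rank 1); the other successor e is not.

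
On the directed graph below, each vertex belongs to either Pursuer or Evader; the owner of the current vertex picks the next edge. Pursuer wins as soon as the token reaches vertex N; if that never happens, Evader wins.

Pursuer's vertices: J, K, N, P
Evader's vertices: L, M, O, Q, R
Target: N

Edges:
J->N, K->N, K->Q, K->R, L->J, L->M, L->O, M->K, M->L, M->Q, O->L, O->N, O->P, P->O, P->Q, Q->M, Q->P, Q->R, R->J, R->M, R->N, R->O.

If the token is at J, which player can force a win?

Pursuer

A0 = {N}
A1: add {J, K} — J (Pursuer) has J→N; K (Pursuer) has K→N.
A2 = A1; e.g. L (Evader) can still go to M. Fixed point.
J ∈ A1, so Pursuer can force the target.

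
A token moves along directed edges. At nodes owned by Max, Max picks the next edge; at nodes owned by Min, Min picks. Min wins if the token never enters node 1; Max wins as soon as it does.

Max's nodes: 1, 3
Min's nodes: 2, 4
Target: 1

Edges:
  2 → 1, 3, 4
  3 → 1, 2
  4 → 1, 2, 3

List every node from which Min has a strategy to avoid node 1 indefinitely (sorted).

2, 4

A0 = {1}
A1: add {3} — 3 (Max) has 3→1.
A2 = A1; e.g. 2 (Min) can still go to 4. Fixed point.
Max's attractor = {1, 3}; Min avoids the target exactly from the complement.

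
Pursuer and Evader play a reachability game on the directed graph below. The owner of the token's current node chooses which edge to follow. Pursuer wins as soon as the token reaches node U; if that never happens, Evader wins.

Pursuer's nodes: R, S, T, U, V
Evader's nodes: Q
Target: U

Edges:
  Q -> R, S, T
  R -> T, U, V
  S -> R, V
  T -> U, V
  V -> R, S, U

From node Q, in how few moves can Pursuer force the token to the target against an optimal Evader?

A0 = {U}
A1: add {R, T, V} — R (Pursuer) has R→U; T (Pursuer) has T→U; V (Pursuer) has V→U.
A2: add {S} — S (Pursuer) has S→R.
A3: add {Q} — Q (Evader): all of {R, S, T} already in.
A3 = all vertices. Fixed point.
Q enters the attractor at level 3, so Pursuer can force the target in 3 moves from there.

3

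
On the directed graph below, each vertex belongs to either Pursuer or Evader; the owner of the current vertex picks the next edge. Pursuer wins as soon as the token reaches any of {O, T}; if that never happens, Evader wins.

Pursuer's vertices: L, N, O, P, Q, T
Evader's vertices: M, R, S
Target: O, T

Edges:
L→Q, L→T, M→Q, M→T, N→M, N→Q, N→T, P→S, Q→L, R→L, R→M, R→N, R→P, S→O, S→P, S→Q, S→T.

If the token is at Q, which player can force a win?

A0 = {O, T}
A1: add {L, N} — L (Pursuer) has L→T; N (Pursuer) has N→T.
A2: add {Q} — Q (Pursuer) has Q→L.
Q ∈ A2, so Pursuer can force the target.

Pursuer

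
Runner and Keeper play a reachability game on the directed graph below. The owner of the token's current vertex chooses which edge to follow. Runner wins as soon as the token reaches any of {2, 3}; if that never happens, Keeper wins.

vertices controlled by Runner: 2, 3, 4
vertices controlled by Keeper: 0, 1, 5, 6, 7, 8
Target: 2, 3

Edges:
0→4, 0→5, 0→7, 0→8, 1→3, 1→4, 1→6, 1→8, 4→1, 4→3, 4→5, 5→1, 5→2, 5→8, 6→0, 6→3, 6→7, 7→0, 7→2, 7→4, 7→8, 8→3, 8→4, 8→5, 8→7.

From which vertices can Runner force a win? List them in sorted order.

A0 = {2, 3}
A1: add {4} — 4 (Runner) has 4→3.
A2 = A1; e.g. 0 (Keeper) can still go to 5. Fixed point.
Runner's winning region = {2, 3, 4}.

2, 3, 4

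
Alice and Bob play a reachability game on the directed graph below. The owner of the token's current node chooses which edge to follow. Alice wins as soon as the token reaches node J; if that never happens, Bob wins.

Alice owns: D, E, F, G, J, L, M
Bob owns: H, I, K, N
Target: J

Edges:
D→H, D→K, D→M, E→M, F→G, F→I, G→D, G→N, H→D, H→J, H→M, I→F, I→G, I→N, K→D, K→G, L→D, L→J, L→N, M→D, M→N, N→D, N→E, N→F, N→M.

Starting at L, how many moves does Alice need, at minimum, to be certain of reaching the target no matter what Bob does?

1

A0 = {J}
A1: add {L} — L (Alice) has L→J.
A2 = A1; e.g. D (Alice) has no edge into A1. Fixed point.
L enters the attractor at level 1, so Alice can force the target in 1 move from there.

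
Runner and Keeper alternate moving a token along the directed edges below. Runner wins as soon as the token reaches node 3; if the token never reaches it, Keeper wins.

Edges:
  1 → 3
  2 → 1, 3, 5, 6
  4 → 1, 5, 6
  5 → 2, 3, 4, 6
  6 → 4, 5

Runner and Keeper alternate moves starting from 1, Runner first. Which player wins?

Runner

Track states (vertex, player-to-move).
A0 = {(3,Runner), (3,Keeper)}
A1: add {(1,Runner), (1,Keeper), (2,Runner), (5,Runner)}.
(1,Runner) ∈ A1 ⇒ Runner forces the target.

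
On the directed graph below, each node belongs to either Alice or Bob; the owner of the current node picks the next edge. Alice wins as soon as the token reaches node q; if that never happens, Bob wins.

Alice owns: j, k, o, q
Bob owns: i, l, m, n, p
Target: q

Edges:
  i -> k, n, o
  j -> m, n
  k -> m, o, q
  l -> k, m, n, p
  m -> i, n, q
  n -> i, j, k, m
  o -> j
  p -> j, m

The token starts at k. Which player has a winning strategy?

A0 = {q}
A1: add {k} — k (Alice) has k→q.
A2 = A1; e.g. i (Bob) can still go to n. Fixed point.
k ∈ A1, so Alice can force the target.

Alice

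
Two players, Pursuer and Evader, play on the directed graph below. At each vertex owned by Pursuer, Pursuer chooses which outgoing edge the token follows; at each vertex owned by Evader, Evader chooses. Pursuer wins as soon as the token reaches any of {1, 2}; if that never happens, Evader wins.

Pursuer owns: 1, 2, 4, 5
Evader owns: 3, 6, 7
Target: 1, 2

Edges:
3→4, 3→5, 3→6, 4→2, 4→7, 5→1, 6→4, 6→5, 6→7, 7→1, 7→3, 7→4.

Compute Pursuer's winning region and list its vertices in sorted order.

1, 2, 4, 5

A0 = {1, 2}
A1: add {4, 5} — 4 (Pursuer) has 4→2; 5 (Pursuer) has 5→1.
A2 = A1; e.g. 3 (Evader) can still go to 6. Fixed point.
Pursuer's winning region = {1, 2, 4, 5}.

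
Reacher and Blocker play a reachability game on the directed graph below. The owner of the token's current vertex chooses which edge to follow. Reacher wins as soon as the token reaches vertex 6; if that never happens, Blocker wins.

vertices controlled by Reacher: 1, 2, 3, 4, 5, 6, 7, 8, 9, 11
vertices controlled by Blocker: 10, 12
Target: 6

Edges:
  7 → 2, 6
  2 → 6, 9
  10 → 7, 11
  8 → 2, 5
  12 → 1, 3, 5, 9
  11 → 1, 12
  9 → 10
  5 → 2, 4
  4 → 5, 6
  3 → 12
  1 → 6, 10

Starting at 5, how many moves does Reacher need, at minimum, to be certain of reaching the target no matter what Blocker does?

2

A0 = {6}
A1: add {1, 2, 4, 7} — 1 (Reacher) has 1→6; 2 (Reacher) has 2→6; 4 (Reacher) has 4→6; 7 (Reacher) has 7→6.
A2: add {5, 8, 11} — 5 (Reacher) has 5→2; 8 (Reacher) has 8→2; 11 (Reacher) has 11→1.
5 enters the attractor at level 2, so Reacher can force the target in 2 moves from there.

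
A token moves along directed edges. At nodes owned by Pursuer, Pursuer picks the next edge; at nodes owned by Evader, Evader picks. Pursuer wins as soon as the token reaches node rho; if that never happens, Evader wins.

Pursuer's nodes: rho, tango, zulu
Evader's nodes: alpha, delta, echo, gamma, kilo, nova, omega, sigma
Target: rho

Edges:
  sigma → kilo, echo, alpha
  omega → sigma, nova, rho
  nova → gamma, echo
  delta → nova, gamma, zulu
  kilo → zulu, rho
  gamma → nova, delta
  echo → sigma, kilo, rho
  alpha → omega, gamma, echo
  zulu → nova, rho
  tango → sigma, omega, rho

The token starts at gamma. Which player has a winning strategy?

A0 = {rho}
A1: add {tango, zulu} — zulu (Pursuer) has zulu→rho; tango (Pursuer) has tango→rho.
A2: add {kilo} — kilo (Evader): all of {zulu, rho} already in.
A3 = A2; e.g. sigma (Evader) can still go to echo. Fixed point.
gamma never enters the attractor, so Evader can avoid the target forever.

Evader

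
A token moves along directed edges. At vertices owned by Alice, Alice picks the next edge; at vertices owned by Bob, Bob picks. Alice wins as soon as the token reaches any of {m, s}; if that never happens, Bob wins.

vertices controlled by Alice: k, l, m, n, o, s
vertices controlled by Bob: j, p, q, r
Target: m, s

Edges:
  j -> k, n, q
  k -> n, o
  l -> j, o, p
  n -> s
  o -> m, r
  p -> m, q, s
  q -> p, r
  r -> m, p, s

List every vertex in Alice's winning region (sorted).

A0 = {m, s}
A1: add {n, o} — n (Alice) has n→s; o (Alice) has o→m.
A2: add {k, l} — k (Alice) has k→n; l (Alice) has l→o.
A3 = A2; e.g. j (Bob) can still go to q. Fixed point.
Alice's winning region = {k, l, m, n, o, s}.

k, l, m, n, o, s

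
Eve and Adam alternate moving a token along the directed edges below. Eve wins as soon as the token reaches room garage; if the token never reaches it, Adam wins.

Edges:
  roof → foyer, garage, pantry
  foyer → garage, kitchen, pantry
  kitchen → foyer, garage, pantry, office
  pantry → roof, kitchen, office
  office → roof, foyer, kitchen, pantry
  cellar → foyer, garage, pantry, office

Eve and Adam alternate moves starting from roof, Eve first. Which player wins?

Track states (vertex, player-to-move).
A0 = {(garage,Eve), (garage,Adam)}
A1: add {(roof,Eve), (foyer,Eve), (kitchen,Eve), (cellar,Eve)}.
(roof,Eve) ∈ A1 ⇒ Eve forces the target.

Eve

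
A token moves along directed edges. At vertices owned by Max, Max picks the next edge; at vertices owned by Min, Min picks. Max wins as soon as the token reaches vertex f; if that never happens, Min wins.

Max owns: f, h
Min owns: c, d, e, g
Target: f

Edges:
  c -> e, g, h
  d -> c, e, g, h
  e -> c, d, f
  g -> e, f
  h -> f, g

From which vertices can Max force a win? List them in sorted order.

f, h

A0 = {f}
A1: add {h} — h (Max) has h→f.
A2 = A1; e.g. c (Min) can still go to e. Fixed point.
Max's winning region = {f, h}.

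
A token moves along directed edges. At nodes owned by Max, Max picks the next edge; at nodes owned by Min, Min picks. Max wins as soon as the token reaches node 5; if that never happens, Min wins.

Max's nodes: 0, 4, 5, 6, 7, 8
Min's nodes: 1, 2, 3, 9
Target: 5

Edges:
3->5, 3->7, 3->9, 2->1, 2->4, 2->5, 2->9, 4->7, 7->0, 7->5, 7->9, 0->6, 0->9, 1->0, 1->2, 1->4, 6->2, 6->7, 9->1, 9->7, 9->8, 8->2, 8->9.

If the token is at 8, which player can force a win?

Min

A0 = {5}
A1: add {7} — 7 (Max) has 7→5.
A2: add {4, 6} — 4 (Max) has 4→7; 6 (Max) has 6→7.
A3: add {0} — 0 (Max) has 0→6.
A4 = A3; e.g. 1 (Min) can still go to 2. Fixed point.
8 never enters the attractor, so Min can avoid the target forever.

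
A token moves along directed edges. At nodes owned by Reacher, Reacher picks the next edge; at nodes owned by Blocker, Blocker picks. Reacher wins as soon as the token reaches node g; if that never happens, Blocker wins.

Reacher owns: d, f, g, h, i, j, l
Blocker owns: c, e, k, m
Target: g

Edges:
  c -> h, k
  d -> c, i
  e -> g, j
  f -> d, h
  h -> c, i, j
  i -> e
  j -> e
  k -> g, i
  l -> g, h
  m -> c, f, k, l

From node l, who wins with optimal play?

A0 = {g}
A1: add {l} — l (Reacher) has l→g.
A2 = A1; e.g. c (Blocker) can still go to h. Fixed point.
l ∈ A1, so Reacher can force the target.

Reacher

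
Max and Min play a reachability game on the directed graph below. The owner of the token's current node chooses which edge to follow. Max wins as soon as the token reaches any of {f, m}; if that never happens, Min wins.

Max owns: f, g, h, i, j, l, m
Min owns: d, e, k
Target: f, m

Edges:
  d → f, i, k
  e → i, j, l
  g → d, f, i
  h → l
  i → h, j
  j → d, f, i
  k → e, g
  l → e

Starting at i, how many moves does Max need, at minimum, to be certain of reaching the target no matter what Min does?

A0 = {f, m}
A1: add {g, j} — g (Max) has g→f; j (Max) has j→f.
A2: add {i} — i (Max) has i→j.
A3 = A2; e.g. d (Min) can still go to k. Fixed point.
i enters the attractor at level 2, so Max can force the target in 2 moves from there.

2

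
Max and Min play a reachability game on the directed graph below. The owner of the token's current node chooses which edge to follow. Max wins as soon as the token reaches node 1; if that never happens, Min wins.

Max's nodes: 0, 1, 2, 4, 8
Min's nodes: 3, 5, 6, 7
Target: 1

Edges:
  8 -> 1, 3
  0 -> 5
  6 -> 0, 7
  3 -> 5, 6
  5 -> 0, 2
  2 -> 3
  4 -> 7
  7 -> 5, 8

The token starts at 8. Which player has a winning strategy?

Max

A0 = {1}
A1: add {8} — 8 (Max) has 8→1.
A2 = A1; e.g. 0 (Max) has no edge into A1. Fixed point.
8 ∈ A1, so Max can force the target.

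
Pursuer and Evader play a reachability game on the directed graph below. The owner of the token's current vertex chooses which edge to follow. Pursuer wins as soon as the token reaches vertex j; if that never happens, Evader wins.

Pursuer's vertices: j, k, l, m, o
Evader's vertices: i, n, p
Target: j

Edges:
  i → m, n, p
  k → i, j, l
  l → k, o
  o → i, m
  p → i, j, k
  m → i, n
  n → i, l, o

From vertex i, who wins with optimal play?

Evader

A0 = {j}
A1: add {k} — k (Pursuer) has k→j.
A2: add {l} — l (Pursuer) has l→k.
A3 = A2; e.g. i (Evader) can still go to m. Fixed point.
i never enters the attractor, so Evader can avoid the target forever.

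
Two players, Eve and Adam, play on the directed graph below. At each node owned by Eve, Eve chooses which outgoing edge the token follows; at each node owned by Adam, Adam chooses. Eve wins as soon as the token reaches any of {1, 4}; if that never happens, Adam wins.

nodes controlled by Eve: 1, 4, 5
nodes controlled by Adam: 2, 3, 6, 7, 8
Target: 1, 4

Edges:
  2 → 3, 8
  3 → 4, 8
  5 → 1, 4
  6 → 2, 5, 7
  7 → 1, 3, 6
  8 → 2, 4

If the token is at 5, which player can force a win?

Eve

A0 = {1, 4}
A1: add {5} — 5 (Eve) has 5→1.
A2 = A1; e.g. 2 (Adam) can still go to 3. Fixed point.
5 ∈ A1, so Eve can force the target.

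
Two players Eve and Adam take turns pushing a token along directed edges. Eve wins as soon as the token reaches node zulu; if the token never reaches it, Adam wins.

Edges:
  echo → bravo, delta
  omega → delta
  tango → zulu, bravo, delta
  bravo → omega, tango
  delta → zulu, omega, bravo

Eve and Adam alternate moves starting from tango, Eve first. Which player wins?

Track states (vertex, player-to-move).
A0 = {(zulu,Eve), (zulu,Adam)}
A1: add {(tango,Eve), (delta,Eve)}.
(tango,Eve) ∈ A1 ⇒ Eve forces the target.

Eve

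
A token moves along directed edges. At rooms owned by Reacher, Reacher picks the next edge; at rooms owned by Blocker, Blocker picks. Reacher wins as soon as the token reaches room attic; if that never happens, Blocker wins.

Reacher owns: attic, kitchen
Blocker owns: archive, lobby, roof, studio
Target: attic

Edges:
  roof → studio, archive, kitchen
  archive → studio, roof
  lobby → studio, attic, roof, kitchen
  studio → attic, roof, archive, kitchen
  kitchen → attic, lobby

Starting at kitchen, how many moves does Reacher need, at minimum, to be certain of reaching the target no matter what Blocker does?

1

A0 = {attic}
A1: add {kitchen} — kitchen (Reacher) has kitchen→attic.
A2 = A1; e.g. studio (Blocker) can still go to roof. Fixed point.
kitchen enters the attractor at level 1, so Reacher can force the target in 1 move from there.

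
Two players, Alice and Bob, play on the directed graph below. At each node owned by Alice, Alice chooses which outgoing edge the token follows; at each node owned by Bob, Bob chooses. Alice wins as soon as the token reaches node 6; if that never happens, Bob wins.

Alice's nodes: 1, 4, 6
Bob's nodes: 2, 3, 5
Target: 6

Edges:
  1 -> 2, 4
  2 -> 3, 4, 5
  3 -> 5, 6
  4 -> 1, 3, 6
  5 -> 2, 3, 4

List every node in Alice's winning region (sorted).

1, 4, 6

A0 = {6}
A1: add {4} — 4 (Alice) has 4→6.
A2: add {1} — 1 (Alice) has 1→4.
A3 = A2; e.g. 2 (Bob) can still go to 3. Fixed point.
Alice's winning region = {1, 4, 6}.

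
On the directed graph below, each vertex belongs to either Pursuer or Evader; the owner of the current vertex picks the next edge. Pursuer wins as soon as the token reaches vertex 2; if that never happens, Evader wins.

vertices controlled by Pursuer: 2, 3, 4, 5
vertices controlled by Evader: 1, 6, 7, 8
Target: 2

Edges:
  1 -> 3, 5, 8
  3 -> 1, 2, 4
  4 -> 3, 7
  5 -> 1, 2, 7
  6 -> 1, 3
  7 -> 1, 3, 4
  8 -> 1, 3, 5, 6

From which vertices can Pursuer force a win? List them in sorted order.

2, 3, 4, 5

A0 = {2}
A1: add {3, 5} — 3 (Pursuer) has 3→2; 5 (Pursuer) has 5→2.
A2: add {4} — 4 (Pursuer) has 4→3.
A3 = A2; e.g. 1 (Evader) can still go to 8. Fixed point.
Pursuer's winning region = {2, 3, 4, 5}.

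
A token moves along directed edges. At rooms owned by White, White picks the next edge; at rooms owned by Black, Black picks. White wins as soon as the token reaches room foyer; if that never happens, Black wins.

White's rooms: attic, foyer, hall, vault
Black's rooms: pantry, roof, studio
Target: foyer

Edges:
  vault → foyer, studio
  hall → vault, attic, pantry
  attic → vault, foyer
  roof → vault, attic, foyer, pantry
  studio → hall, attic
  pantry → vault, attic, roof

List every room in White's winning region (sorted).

A0 = {foyer}
A1: add {attic, vault} — vault (White) has vault→foyer; attic (White) has attic→foyer.
A2: add {hall} — hall (White) has hall→vault.
A3: add {studio} — studio (Black): all of {hall, attic} already in.
A4 = A3; e.g. roof (Black) can still go to pantry. Fixed point.
White's winning region = {attic, foyer, hall, studio, vault}.

attic, foyer, hall, studio, vault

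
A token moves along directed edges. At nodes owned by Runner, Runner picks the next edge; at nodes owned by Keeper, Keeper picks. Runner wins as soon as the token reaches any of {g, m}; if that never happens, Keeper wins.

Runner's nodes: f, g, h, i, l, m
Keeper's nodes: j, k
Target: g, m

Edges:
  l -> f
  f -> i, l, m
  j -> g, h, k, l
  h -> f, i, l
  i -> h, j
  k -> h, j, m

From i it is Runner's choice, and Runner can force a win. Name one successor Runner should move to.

h

A0 = {g, m}
A1: add {f} — f (Runner) has f→m.
A2: add {h, l} — h (Runner) has h→f; l (Runner) has l→f.
A3: add {i} — i (Runner) has i→h.
A4 = A3; e.g. j (Keeper) can still go to k. Fixed point.
From i, successor h is in the attractor (rank 2); the other successor j is not.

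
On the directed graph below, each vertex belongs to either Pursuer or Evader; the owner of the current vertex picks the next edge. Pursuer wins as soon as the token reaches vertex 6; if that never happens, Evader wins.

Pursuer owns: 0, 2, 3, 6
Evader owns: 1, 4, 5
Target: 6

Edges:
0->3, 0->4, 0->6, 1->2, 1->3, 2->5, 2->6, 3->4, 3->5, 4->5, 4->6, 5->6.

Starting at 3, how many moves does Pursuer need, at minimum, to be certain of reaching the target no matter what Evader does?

A0 = {6}
A1: add {0, 2, 5} — 0 (Pursuer) has 0→6; 2 (Pursuer) has 2→6; 5 (Evader): all of {6} already in.
A2: add {3, 4} — 3 (Pursuer) has 3→5; 4 (Evader): all of {5, 6} already in.
3 enters the attractor at level 2, so Pursuer can force the target in 2 moves from there.

2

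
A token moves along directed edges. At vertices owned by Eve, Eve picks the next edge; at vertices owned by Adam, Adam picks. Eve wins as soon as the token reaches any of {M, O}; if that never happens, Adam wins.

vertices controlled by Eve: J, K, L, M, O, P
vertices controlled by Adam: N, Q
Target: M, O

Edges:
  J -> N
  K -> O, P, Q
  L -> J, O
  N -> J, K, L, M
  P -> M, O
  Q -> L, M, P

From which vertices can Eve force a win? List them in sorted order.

A0 = {M, O}
A1: add {K, L, P} — K (Eve) has K→O; L (Eve) has L→O; P (Eve) has P→M.
A2: add {Q} — Q (Adam): all of {L, M, P} already in.
A3 = A2; e.g. J (Eve) has no edge into A2. Fixed point.
Eve's winning region = {K, L, M, O, P, Q}.

K, L, M, O, P, Q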